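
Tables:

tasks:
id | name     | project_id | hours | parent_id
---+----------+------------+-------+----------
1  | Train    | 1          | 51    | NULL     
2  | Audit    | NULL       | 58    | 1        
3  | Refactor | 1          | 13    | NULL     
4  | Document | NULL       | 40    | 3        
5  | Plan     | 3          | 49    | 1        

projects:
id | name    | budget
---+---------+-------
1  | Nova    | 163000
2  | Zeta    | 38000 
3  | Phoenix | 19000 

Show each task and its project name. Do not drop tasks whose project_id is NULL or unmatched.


LEFT JOIN keeps every row from tasks (the left table); where project_id has no match in projects, the project columns become NULL. Walk through each task:
  - task 1 (Train): project_id=1 -> matches Nova
  - task 2 (Audit): project_id=NULL, no match -> kept with NULL
  - task 3 (Refactor): project_id=1 -> matches Nova
  - task 4 (Document): project_id=NULL, no match -> kept with NULL
  - task 5 (Plan): project_id=3 -> matches Phoenix
All 5 rows appear; 2 have NULL project.

SQL:
SELECT a.name, b.name AS project
FROM tasks a
LEFT JOIN projects b ON a.project_id = b.id

Result:
name     | project
---------+--------
Train    | Nova   
Audit    | NULL   
Refactor | Nova   
Document | NULL   
Plan     | Phoenix


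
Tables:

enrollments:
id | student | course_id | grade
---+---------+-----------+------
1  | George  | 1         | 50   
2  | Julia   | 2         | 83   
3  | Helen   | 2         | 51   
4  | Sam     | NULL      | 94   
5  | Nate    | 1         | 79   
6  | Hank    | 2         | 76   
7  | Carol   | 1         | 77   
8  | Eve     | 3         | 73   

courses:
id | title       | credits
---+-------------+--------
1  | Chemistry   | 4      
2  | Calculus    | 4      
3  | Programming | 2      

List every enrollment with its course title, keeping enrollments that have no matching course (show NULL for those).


LEFT JOIN keeps every row from enrollments (the left table); where course_id has no match in courses, the course columns become NULL. Walk through each enrollment:
  - enrollment 1 (George): course_id=1 -> matches Chemistry
  - enrollment 2 (Julia): course_id=2 -> matches Calculus
  - enrollment 3 (Helen): course_id=2 -> matches Calculus
  - enrollment 4 (Sam): course_id=NULL, no match -> kept with NULL
  - enrollment 5 (Nate): course_id=1 -> matches Chemistry
  - enrollment 6 (Hank): course_id=2 -> matches Calculus
  - enrollment 7 (Carol): course_id=1 -> matches Chemistry
  - enrollment 8 (Eve): course_id=3 -> matches Programming
All 8 rows appear; 1 has NULL course.

SQL:
SELECT a.student, b.title AS course
FROM enrollments a
LEFT JOIN courses b ON a.course_id = b.id

Result:
student | course     
--------+------------
George  | Chemistry  
Julia   | Calculus   
Helen   | Calculus   
Sam     | NULL       
Nate    | Chemistry  
Hank    | Calculus   
Carol   | Chemistry  
Eve     | Programming


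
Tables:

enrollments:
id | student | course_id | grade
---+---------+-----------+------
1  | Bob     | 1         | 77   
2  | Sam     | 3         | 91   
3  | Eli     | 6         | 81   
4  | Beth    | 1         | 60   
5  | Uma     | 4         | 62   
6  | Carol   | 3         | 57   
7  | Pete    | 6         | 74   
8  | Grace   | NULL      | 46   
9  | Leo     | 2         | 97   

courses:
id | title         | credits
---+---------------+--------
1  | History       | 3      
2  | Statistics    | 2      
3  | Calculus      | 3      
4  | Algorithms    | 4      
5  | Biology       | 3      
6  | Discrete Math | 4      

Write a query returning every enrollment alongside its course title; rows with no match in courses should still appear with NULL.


LEFT JOIN keeps every row from enrollments (the left table); where course_id has no match in courses, the course columns become NULL. Walk through each enrollment:
  - enrollment 1 (Bob): course_id=1 -> matches History
  - enrollment 2 (Sam): course_id=3 -> matches Calculus
  - enrollment 3 (Eli): course_id=6 -> matches Discrete Math
  - enrollment 4 (Beth): course_id=1 -> matches History
  - enrollment 5 (Uma): course_id=4 -> matches Algorithms
  - enrollment 6 (Carol): course_id=3 -> matches Calculus
  - enrollment 7 (Pete): course_id=6 -> matches Discrete Math
  - enrollment 8 (Grace): course_id=NULL, no match -> kept with NULL
  - enrollment 9 (Leo): course_id=2 -> matches Statistics
All 9 rows appear; 1 has NULL course.

SQL:
SELECT a.student, b.title AS course
FROM enrollments a
LEFT JOIN courses b ON a.course_id = b.id

Result:
student | course       
--------+--------------
Bob     | History      
Sam     | Calculus     
Eli     | Discrete Math
Beth    | History      
Uma     | Algorithms   
Carol   | Calculus     
Pete    | Discrete Math
Grace   | NULL         
Leo     | Statistics   


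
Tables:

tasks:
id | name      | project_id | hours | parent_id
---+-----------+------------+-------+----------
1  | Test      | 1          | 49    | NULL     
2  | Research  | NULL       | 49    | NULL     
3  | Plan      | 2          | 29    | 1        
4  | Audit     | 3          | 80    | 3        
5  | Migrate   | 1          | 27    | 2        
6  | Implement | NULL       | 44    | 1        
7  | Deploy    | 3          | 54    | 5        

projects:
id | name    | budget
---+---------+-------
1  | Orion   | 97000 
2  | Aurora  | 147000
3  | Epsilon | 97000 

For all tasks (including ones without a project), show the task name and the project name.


LEFT JOIN keeps every row from tasks (the left table); where project_id has no match in projects, the project columns become NULL. Walk through each task:
  - task 1 (Test): project_id=1 -> matches Orion
  - task 2 (Research): project_id=NULL, no match -> kept with NULL
  - task 3 (Plan): project_id=2 -> matches Aurora
  - task 4 (Audit): project_id=3 -> matches Epsilon
  - task 5 (Migrate): project_id=1 -> matches Orion
  - task 6 (Implement): project_id=NULL, no match -> kept with NULL
  - task 7 (Deploy): project_id=3 -> matches Epsilon
All 7 rows appear; 2 have NULL project.

SQL:
SELECT a.name, b.name AS project
FROM tasks a
LEFT JOIN projects b ON a.project_id = b.id

Result:
name      | project
----------+--------
Test      | Orion  
Research  | NULL   
Plan      | Aurora 
Audit     | Epsilon
Migrate   | Orion  
Implement | NULL   
Deploy    | Epsilon


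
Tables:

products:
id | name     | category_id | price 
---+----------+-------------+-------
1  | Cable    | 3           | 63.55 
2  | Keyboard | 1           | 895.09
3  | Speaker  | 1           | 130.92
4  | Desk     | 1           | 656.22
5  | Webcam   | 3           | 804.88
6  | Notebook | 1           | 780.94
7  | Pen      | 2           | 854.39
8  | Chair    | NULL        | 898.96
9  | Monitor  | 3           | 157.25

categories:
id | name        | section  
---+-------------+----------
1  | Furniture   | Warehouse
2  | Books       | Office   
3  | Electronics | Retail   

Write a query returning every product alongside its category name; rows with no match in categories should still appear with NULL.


LEFT JOIN keeps every row from products (the left table); where category_id has no match in categories, the category columns become NULL. Walk through each product:
  - product 1 (Cable): category_id=3 -> matches Electronics
  - product 2 (Keyboard): category_id=1 -> matches Furniture
  - product 3 (Speaker): category_id=1 -> matches Furniture
  - product 4 (Desk): category_id=1 -> matches Furniture
  - product 5 (Webcam): category_id=3 -> matches Electronics
  - product 6 (Notebook): category_id=1 -> matches Furniture
  - product 7 (Pen): category_id=2 -> matches Books
  - product 8 (Chair): category_id=NULL, no match -> kept with NULL
  - product 9 (Monitor): category_id=3 -> matches Electronics
All 9 rows appear; 1 has NULL category.

SQL:
SELECT a.name, b.name AS category
FROM products a
LEFT JOIN categories b ON a.category_id = b.id

Result:
name     | category   
---------+------------
Cable    | Electronics
Keyboard | Furniture  
Speaker  | Furniture  
Desk     | Furniture  
Webcam   | Electronics
Notebook | Furniture  
Pen      | Books      
Chair    | NULL       
Monitor  | Electronics


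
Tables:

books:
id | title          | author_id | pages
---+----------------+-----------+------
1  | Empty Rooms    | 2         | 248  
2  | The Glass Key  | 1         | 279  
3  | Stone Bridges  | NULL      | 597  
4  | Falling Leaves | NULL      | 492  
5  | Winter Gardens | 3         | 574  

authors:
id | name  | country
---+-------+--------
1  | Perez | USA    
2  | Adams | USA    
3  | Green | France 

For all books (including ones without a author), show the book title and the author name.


LEFT JOIN keeps every row from books (the left table); where author_id has no match in authors, the author columns become NULL. Walk through each book:
  - book 1 (Empty Rooms): author_id=2 -> matches Adams
  - book 2 (The Glass Key): author_id=1 -> matches Perez
  - book 3 (Stone Bridges): author_id=NULL, no match -> kept with NULL
  - book 4 (Falling Leaves): author_id=NULL, no match -> kept with NULL
  - book 5 (Winter Gardens): author_id=3 -> matches Green
All 5 rows appear; 2 have NULL author.

SQL:
SELECT a.title, b.name AS author
FROM books a
LEFT JOIN authors b ON a.author_id = b.id

Result:
title          | author
---------------+-------
Empty Rooms    | Adams 
The Glass Key  | Perez 
Stone Bridges  | NULL  
Falling Leaves | NULL  
Winter Gardens | Green 


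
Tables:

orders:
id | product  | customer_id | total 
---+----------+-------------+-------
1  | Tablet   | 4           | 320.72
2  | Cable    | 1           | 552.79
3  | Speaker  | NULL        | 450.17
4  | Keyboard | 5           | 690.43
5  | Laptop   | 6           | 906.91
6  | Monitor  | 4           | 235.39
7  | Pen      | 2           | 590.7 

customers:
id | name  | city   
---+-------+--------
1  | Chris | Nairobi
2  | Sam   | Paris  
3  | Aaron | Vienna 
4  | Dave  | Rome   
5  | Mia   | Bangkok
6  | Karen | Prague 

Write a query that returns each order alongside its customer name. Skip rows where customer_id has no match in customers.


INNER JOIN keeps only orders rows whose customer_id matches an id in customers. Walk through each order:
  - order 1 (Tablet): customer_id=4 -> matches Dave
  - order 2 (Cable): customer_id=1 -> matches Chris
  - order 3 (Speaker): customer_id=NULL, no match -> dropped
  - order 4 (Keyboard): customer_id=5 -> matches Mia
  - order 5 (Laptop): customer_id=6 -> matches Karen
  - order 6 (Monitor): customer_id=4 -> matches Dave
  - order 7 (Pen): customer_id=2 -> matches Sam
So 1 of 7 rows is dropped.

SQL:
SELECT a.product, b.name AS customer
FROM orders a
INNER JOIN customers b ON a.customer_id = b.id

Result:
product  | customer
---------+---------
Tablet   | Dave    
Cable    | Chris   
Keyboard | Mia     
Laptop   | Karen   
Monitor  | Dave    
Pen      | Sam     


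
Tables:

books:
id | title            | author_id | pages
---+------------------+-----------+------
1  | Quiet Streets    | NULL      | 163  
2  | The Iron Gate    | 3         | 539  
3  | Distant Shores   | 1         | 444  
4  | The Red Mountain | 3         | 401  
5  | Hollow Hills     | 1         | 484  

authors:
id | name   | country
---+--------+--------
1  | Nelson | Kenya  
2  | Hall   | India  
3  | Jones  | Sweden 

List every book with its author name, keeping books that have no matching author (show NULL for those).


LEFT JOIN keeps every row from books (the left table); where author_id has no match in authors, the author columns become NULL. Walk through each book:
  - book 1 (Quiet Streets): author_id=NULL, no match -> kept with NULL
  - book 2 (The Iron Gate): author_id=3 -> matches Jones
  - book 3 (Distant Shores): author_id=1 -> matches Nelson
  - book 4 (The Red Mountain): author_id=3 -> matches Jones
  - book 5 (Hollow Hills): author_id=1 -> matches Nelson
All 5 rows appear; 1 has NULL author.

SQL:
SELECT a.title, b.name AS author
FROM books a
LEFT JOIN authors b ON a.author_id = b.id

Result:
title            | author
-----------------+-------
Quiet Streets    | NULL  
The Iron Gate    | Jones 
Distant Shores   | Nelson
The Red Mountain | Jones 
Hollow Hills     | Nelson


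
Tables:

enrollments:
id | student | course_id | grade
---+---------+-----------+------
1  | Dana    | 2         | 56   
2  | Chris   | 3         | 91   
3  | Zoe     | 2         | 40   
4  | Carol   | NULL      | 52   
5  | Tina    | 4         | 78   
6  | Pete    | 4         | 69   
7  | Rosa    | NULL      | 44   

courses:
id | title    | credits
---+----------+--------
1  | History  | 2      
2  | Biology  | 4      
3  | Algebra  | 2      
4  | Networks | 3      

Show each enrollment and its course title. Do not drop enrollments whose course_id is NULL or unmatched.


LEFT JOIN keeps every row from enrollments (the left table); where course_id has no match in courses, the course columns become NULL. Walk through each enrollment:
  - enrollment 1 (Dana): course_id=2 -> matches Biology
  - enrollment 2 (Chris): course_id=3 -> matches Algebra
  - enrollment 3 (Zoe): course_id=2 -> matches Biology
  - enrollment 4 (Carol): course_id=NULL, no match -> kept with NULL
  - enrollment 5 (Tina): course_id=4 -> matches Networks
  - enrollment 6 (Pete): course_id=4 -> matches Networks
  - enrollment 7 (Rosa): course_id=NULL, no match -> kept with NULL
All 7 rows appear; 2 have NULL course.

SQL:
SELECT a.student, b.title AS course
FROM enrollments a
LEFT JOIN courses b ON a.course_id = b.id

Result:
student | course  
--------+---------
Dana    | Biology 
Chris   | Algebra 
Zoe     | Biology 
Carol   | NULL    
Tina    | Networks
Pete    | Networks
Rosa    | NULL    


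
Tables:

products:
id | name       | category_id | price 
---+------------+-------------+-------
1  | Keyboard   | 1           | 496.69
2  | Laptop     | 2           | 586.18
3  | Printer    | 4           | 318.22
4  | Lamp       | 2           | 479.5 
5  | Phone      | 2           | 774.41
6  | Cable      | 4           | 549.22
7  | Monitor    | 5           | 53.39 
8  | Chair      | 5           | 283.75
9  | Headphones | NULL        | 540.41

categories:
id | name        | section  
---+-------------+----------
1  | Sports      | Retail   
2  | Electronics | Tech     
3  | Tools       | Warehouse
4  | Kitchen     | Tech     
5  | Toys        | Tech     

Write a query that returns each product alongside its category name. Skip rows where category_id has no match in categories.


INNER JOIN keeps only products rows whose category_id matches an id in categories. Walk through each product:
  - product 1 (Keyboard): category_id=1 -> matches Sports
  - product 2 (Laptop): category_id=2 -> matches Electronics
  - product 3 (Printer): category_id=4 -> matches Kitchen
  - product 4 (Lamp): category_id=2 -> matches Electronics
  - product 5 (Phone): category_id=2 -> matches Electronics
  - product 6 (Cable): category_id=4 -> matches Kitchen
  - product 7 (Monitor): category_id=5 -> matches Toys
  - product 8 (Chair): category_id=5 -> matches Toys
  - product 9 (Headphones): category_id=NULL, no match -> dropped
So 1 of 9 rows is dropped.

SQL:
SELECT a.name, b.name AS category
FROM products a
INNER JOIN categories b ON a.category_id = b.id

Result:
name     | category   
---------+------------
Keyboard | Sports     
Laptop   | Electronics
Printer  | Kitchen    
Lamp     | Electronics
Phone    | Electronics
Cable    | Kitchen    
Monitor  | Toys       
Chair    | Toys       


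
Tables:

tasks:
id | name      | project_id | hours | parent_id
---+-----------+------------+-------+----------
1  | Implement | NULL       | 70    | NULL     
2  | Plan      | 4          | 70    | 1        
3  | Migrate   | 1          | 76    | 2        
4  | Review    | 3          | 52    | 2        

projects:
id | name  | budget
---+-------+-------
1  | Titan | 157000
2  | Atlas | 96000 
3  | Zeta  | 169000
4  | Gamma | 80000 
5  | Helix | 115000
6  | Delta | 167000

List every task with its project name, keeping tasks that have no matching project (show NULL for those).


LEFT JOIN keeps every row from tasks (the left table); where project_id has no match in projects, the project columns become NULL. Walk through each task:
  - task 1 (Implement): project_id=NULL, no match -> kept with NULL
  - task 2 (Plan): project_id=4 -> matches Gamma
  - task 3 (Migrate): project_id=1 -> matches Titan
  - task 4 (Review): project_id=3 -> matches Zeta
All 4 rows appear; 1 has NULL project.

SQL:
SELECT a.name, b.name AS project
FROM tasks a
LEFT JOIN projects b ON a.project_id = b.id

Result:
name      | project
----------+--------
Implement | NULL   
Plan      | Gamma  
Migrate   | Titan  
Review    | Zeta   


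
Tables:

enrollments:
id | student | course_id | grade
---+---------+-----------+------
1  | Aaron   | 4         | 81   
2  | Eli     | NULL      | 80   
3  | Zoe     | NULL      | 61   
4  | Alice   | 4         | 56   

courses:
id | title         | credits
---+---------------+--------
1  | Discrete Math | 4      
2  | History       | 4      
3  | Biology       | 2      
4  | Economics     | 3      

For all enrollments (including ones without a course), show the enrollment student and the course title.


LEFT JOIN keeps every row from enrollments (the left table); where course_id has no match in courses, the course columns become NULL. Walk through each enrollment:
  - enrollment 1 (Aaron): course_id=4 -> matches Economics
  - enrollment 2 (Eli): course_id=NULL, no match -> kept with NULL
  - enrollment 3 (Zoe): course_id=NULL, no match -> kept with NULL
  - enrollment 4 (Alice): course_id=4 -> matches Economics
All 4 rows appear; 2 have NULL course.

SQL:
SELECT a.student, b.title AS course
FROM enrollments a
LEFT JOIN courses b ON a.course_id = b.id

Result:
student | course   
--------+----------
Aaron   | Economics
Eli     | NULL     
Zoe     | NULL     
Alice   | Economics


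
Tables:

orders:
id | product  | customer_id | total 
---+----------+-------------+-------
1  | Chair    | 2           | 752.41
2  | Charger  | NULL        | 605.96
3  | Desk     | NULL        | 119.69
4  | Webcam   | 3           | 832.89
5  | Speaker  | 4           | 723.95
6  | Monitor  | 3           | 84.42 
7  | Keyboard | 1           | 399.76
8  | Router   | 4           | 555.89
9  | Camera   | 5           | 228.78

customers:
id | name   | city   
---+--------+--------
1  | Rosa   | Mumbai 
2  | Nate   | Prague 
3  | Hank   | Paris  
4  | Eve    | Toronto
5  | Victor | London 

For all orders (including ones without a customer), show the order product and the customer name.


LEFT JOIN keeps every row from orders (the left table); where customer_id has no match in customers, the customer columns become NULL. Walk through each order:
  - order 1 (Chair): customer_id=2 -> matches Nate
  - order 2 (Charger): customer_id=NULL, no match -> kept with NULL
  - order 3 (Desk): customer_id=NULL, no match -> kept with NULL
  - order 4 (Webcam): customer_id=3 -> matches Hank
  - order 5 (Speaker): customer_id=4 -> matches Eve
  - order 6 (Monitor): customer_id=3 -> matches Hank
  - order 7 (Keyboard): customer_id=1 -> matches Rosa
  - order 8 (Router): customer_id=4 -> matches Eve
  - order 9 (Camera): customer_id=5 -> matches Victor
All 9 rows appear; 2 have NULL customer.

SQL:
SELECT a.product, b.name AS customer
FROM orders a
LEFT JOIN customers b ON a.customer_id = b.id

Result:
product  | customer
---------+---------
Chair    | Nate    
Charger  | NULL    
Desk     | NULL    
Webcam   | Hank    
Speaker  | Eve     
Monitor  | Hank    
Keyboard | Rosa    
Router   | Eve     
Camera   | Victor  


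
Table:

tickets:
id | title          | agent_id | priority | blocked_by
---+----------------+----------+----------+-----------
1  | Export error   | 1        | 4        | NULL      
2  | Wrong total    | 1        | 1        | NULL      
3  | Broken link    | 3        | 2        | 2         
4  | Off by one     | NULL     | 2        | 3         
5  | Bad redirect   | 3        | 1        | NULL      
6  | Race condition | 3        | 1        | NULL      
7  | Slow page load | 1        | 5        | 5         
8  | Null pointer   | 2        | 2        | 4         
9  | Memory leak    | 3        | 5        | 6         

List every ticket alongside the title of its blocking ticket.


This is a self-join: tickets is joined to a second copy of itself, matching each row's blocked_by to another row's id. Use LEFT JOIN so rows with blocked_by=NULL are kept.
  - ticket 1 (Export error): blocked_by=NULL -> NULL
  - ticket 2 (Wrong total): blocked_by=NULL -> NULL
  - ticket 3 (Broken link): blocked_by=2 -> Wrong total
  - ticket 4 (Off by one): blocked_by=3 -> Broken link
  - ticket 5 (Bad redirect): blocked_by=NULL -> NULL
  - ticket 6 (Race condition): blocked_by=NULL -> NULL
  - ticket 7 (Slow page load): blocked_by=5 -> Bad redirect
  - ticket 8 (Null pointer): blocked_by=4 -> Off by one
  - ticket 9 (Memory leak): blocked_by=6 -> Race condition

SQL:
SELECT a.title AS item, b.title AS blocked_by
FROM tickets a
LEFT JOIN tickets b ON a.blocked_by = b.id

Result:
item           | blocked_by    
---------------+---------------
Export error   | NULL          
Wrong total    | NULL          
Broken link    | Wrong total   
Off by one     | Broken link   
Bad redirect   | NULL          
Race condition | NULL          
Slow page load | Bad redirect  
Null pointer   | Off by one    
Memory leak    | Race condition


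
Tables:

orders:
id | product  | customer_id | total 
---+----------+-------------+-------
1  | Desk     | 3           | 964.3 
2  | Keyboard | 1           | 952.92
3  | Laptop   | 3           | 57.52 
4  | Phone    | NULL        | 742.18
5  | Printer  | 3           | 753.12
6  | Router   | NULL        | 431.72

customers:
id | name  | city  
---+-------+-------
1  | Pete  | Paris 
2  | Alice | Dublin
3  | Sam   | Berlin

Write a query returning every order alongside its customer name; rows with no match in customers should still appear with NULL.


LEFT JOIN keeps every row from orders (the left table); where customer_id has no match in customers, the customer columns become NULL. Walk through each order:
  - order 1 (Desk): customer_id=3 -> matches Sam
  - order 2 (Keyboard): customer_id=1 -> matches Pete
  - order 3 (Laptop): customer_id=3 -> matches Sam
  - order 4 (Phone): customer_id=NULL, no match -> kept with NULL
  - order 5 (Printer): customer_id=3 -> matches Sam
  - order 6 (Router): customer_id=NULL, no match -> kept with NULL
All 6 rows appear; 2 have NULL customer.

SQL:
SELECT a.product, b.name AS customer
FROM orders a
LEFT JOIN customers b ON a.customer_id = b.id

Result:
product  | customer
---------+---------
Desk     | Sam     
Keyboard | Pete    
Laptop   | Sam     
Phone    | NULL    
Printer  | Sam     
Router   | NULL    


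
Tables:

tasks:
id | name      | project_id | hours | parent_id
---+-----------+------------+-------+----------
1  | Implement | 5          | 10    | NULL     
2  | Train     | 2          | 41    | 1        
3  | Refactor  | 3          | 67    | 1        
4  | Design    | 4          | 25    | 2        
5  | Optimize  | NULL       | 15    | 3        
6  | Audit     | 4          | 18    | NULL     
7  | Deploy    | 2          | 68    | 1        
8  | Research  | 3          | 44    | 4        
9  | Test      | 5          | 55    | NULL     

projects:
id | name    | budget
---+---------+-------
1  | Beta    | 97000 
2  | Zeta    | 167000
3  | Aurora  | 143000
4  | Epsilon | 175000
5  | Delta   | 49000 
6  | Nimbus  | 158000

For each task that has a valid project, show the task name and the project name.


INNER JOIN keeps only tasks rows whose project_id matches an id in projects. Walk through each task:
  - task 1 (Implement): project_id=5 -> matches Delta
  - task 2 (Train): project_id=2 -> matches Zeta
  - task 3 (Refactor): project_id=3 -> matches Aurora
  - task 4 (Design): project_id=4 -> matches Epsilon
  - task 5 (Optimize): project_id=NULL, no match -> dropped
  - task 6 (Audit): project_id=4 -> matches Epsilon
  - task 7 (Deploy): project_id=2 -> matches Zeta
  - task 8 (Research): project_id=3 -> matches Aurora
  - task 9 (Test): project_id=5 -> matches Delta
So 1 of 9 rows is dropped.

SQL:
SELECT a.name, b.name AS project
FROM tasks a
INNER JOIN projects b ON a.project_id = b.id

Result:
name      | project
----------+--------
Implement | Delta  
Train     | Zeta   
Refactor  | Aurora 
Design    | Epsilon
Audit     | Epsilon
Deploy    | Zeta   
Research  | Aurora 
Test      | Delta  


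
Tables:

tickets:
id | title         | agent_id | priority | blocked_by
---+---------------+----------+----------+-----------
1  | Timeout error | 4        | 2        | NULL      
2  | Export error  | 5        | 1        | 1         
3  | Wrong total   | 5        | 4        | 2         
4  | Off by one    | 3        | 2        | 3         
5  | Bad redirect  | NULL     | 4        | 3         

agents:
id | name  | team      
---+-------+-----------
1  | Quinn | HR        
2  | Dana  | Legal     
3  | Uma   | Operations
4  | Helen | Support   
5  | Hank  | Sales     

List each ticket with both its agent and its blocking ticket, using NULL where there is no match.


Two LEFT JOINs from the same base table tickets: one to agents via agent_id, one to tickets itself via blocked_by. Both are LEFT so every ticket is preserved.
Match against agents:
  - ticket 1 (Timeout error): agent_id=4 -> matches Helen
  - ticket 2 (Export error): agent_id=5 -> matches Hank
  - ticket 3 (Wrong total): agent_id=5 -> matches Hank
  - ticket 4 (Off by one): agent_id=3 -> matches Uma
  - ticket 5 (Bad redirect): agent_id=NULL, no match -> kept with NULL
Match against tickets (self):
  - ticket 1 (Timeout error): blocked_by=NULL -> NULL
  - ticket 2 (Export error): blocked_by=1 -> Timeout error
  - ticket 3 (Wrong total): blocked_by=2 -> Export error
  - ticket 4 (Off by one): blocked_by=3 -> Wrong total
  - ticket 5 (Bad redirect): blocked_by=3 -> Wrong total

SQL:
SELECT a.title, b.name AS agent, c.title AS blocked_by
FROM tickets a
LEFT JOIN agents b ON a.agent_id = b.id
LEFT JOIN tickets c ON a.blocked_by = c.id

Result:
title         | agent | blocked_by   
--------------+-------+--------------
Timeout error | Helen | NULL         
Export error  | Hank  | Timeout error
Wrong total   | Hank  | Export error 
Off by one    | Uma   | Wrong total  
Bad redirect  | NULL  | Wrong total  


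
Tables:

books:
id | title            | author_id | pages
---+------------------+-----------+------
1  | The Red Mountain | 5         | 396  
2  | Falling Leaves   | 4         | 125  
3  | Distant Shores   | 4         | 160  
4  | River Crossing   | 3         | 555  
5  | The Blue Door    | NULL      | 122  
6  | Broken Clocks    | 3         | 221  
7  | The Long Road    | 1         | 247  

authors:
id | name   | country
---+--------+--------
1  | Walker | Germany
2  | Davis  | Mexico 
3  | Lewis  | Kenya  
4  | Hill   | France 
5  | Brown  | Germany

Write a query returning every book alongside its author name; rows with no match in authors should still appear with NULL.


LEFT JOIN keeps every row from books (the left table); where author_id has no match in authors, the author columns become NULL. Walk through each book:
  - book 1 (The Red Mountain): author_id=5 -> matches Brown
  - book 2 (Falling Leaves): author_id=4 -> matches Hill
  - book 3 (Distant Shores): author_id=4 -> matches Hill
  - book 4 (River Crossing): author_id=3 -> matches Lewis
  - book 5 (The Blue Door): author_id=NULL, no match -> kept with NULL
  - book 6 (Broken Clocks): author_id=3 -> matches Lewis
  - book 7 (The Long Road): author_id=1 -> matches Walker
All 7 rows appear; 1 has NULL author.

SQL:
SELECT a.title, b.name AS author
FROM books a
LEFT JOIN authors b ON a.author_id = b.id

Result:
title            | author
-----------------+-------
The Red Mountain | Brown 
Falling Leaves   | Hill  
Distant Shores   | Hill  
River Crossing   | Lewis 
The Blue Door    | NULL  
Broken Clocks    | Lewis 
The Long Road    | Walker


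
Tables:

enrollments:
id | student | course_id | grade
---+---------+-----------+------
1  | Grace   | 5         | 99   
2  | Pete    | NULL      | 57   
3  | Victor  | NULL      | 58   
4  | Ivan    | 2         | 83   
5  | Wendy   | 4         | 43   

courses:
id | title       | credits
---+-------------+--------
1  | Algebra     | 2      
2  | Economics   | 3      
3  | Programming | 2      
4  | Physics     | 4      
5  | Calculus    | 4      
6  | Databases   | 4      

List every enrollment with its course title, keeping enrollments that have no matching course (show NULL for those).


LEFT JOIN keeps every row from enrollments (the left table); where course_id has no match in courses, the course columns become NULL. Walk through each enrollment:
  - enrollment 1 (Grace): course_id=5 -> matches Calculus
  - enrollment 2 (Pete): course_id=NULL, no match -> kept with NULL
  - enrollment 3 (Victor): course_id=NULL, no match -> kept with NULL
  - enrollment 4 (Ivan): course_id=2 -> matches Economics
  - enrollment 5 (Wendy): course_id=4 -> matches Physics
All 5 rows appear; 2 have NULL course.

SQL:
SELECT a.student, b.title AS course
FROM enrollments a
LEFT JOIN courses b ON a.course_id = b.id

Result:
student | course   
--------+----------
Grace   | Calculus 
Pete    | NULL     
Victor  | NULL     
Ivan    | Economics
Wendy   | Physics  


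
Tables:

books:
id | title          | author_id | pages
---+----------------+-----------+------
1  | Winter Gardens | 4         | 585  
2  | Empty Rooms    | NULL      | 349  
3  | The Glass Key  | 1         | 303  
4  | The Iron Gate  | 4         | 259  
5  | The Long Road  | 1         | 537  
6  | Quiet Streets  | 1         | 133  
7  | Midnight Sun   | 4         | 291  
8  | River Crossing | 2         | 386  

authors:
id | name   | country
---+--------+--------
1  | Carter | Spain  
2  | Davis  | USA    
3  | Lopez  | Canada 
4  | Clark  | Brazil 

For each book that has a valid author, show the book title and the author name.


INNER JOIN keeps only books rows whose author_id matches an id in authors. Walk through each book:
  - book 1 (Winter Gardens): author_id=4 -> matches Clark
  - book 2 (Empty Rooms): author_id=NULL, no match -> dropped
  - book 3 (The Glass Key): author_id=1 -> matches Carter
  - book 4 (The Iron Gate): author_id=4 -> matches Clark
  - book 5 (The Long Road): author_id=1 -> matches Carter
  - book 6 (Quiet Streets): author_id=1 -> matches Carter
  - book 7 (Midnight Sun): author_id=4 -> matches Clark
  - book 8 (River Crossing): author_id=2 -> matches Davis
So 1 of 8 rows is dropped.

SQL:
SELECT a.title, b.name AS author
FROM books a
INNER JOIN authors b ON a.author_id = b.id

Result:
title          | author
---------------+-------
Winter Gardens | Clark 
The Glass Key  | Carter
The Iron Gate  | Clark 
The Long Road  | Carter
Quiet Streets  | Carter
Midnight Sun   | Clark 
River Crossing | Davis 


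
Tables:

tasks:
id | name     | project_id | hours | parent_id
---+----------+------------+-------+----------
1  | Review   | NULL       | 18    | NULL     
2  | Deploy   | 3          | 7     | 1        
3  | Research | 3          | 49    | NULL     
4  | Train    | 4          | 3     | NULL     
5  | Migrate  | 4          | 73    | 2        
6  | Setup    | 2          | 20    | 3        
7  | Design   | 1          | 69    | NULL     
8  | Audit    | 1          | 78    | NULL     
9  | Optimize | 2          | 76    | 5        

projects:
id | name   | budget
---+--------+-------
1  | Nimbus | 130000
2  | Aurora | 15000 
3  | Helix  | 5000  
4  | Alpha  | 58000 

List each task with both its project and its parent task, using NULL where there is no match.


Two LEFT JOINs from the same base table tasks: one to projects via project_id, one to tasks itself via parent_id. Both are LEFT so every task is preserved.
Match against projects:
  - task 1 (Review): project_id=NULL, no match -> kept with NULL
  - task 2 (Deploy): project_id=3 -> matches Helix
  - task 3 (Research): project_id=3 -> matches Helix
  - task 4 (Train): project_id=4 -> matches Alpha
  - task 5 (Migrate): project_id=4 -> matches Alpha
  - task 6 (Setup): project_id=2 -> matches Aurora
  - task 7 (Design): project_id=1 -> matches Nimbus
  - task 8 (Audit): project_id=1 -> matches Nimbus
  - task 9 (Optimize): project_id=2 -> matches Aurora
Match against tasks (self):
  - task 1 (Review): parent_id=NULL -> NULL
  - task 2 (Deploy): parent_id=1 -> Review
  - task 3 (Research): parent_id=NULL -> NULL
  - task 4 (Train): parent_id=NULL -> NULL
  - task 5 (Migrate): parent_id=2 -> Deploy
  - task 6 (Setup): parent_id=3 -> Research
  - task 7 (Design): parent_id=NULL -> NULL
  - task 8 (Audit): parent_id=NULL -> NULL
  - task 9 (Optimize): parent_id=5 -> Migrate

SQL:
SELECT a.name, b.name AS project, c.name AS parent
FROM tasks a
LEFT JOIN projects b ON a.project_id = b.id
LEFT JOIN tasks c ON a.parent_id = c.id

Result:
name     | project | parent  
---------+---------+---------
Review   | NULL    | NULL    
Deploy   | Helix   | Review  
Research | Helix   | NULL    
Train    | Alpha   | NULL    
Migrate  | Alpha   | Deploy  
Setup    | Aurora  | Research
Design   | Nimbus  | NULL    
Audit    | Nimbus  | NULL    
Optimize | Aurora  | Migrate 


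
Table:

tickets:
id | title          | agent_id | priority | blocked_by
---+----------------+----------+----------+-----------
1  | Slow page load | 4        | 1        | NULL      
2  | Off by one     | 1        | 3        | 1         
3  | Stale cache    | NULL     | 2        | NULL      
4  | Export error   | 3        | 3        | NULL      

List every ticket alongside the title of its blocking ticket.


This is a self-join: tickets is joined to a second copy of itself, matching each row's blocked_by to another row's id. Use LEFT JOIN so rows with blocked_by=NULL are kept.
  - ticket 1 (Slow page load): blocked_by=NULL -> NULL
  - ticket 2 (Off by one): blocked_by=1 -> Slow page load
  - ticket 3 (Stale cache): blocked_by=NULL -> NULL
  - ticket 4 (Export error): blocked_by=NULL -> NULL

SQL:
SELECT a.title AS item, b.title AS blocked_by
FROM tickets a
LEFT JOIN tickets b ON a.blocked_by = b.id

Result:
item           | blocked_by    
---------------+---------------
Slow page load | NULL          
Off by one     | Slow page load
Stale cache    | NULL          
Export error   | NULL          


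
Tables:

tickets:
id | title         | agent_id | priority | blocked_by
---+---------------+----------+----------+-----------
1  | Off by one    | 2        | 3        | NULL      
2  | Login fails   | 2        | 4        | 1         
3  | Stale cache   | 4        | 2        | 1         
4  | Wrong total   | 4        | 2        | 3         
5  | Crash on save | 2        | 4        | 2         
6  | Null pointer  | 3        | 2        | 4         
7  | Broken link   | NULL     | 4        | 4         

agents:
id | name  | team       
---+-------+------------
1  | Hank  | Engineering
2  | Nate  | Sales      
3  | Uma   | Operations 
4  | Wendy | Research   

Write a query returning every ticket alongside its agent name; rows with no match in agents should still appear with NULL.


LEFT JOIN keeps every row from tickets (the left table); where agent_id has no match in agents, the agent columns become NULL. Walk through each ticket:
  - ticket 1 (Off by one): agent_id=2 -> matches Nate
  - ticket 2 (Login fails): agent_id=2 -> matches Nate
  - ticket 3 (Stale cache): agent_id=4 -> matches Wendy
  - ticket 4 (Wrong total): agent_id=4 -> matches Wendy
  - ticket 5 (Crash on save): agent_id=2 -> matches Nate
  - ticket 6 (Null pointer): agent_id=3 -> matches Uma
  - ticket 7 (Broken link): agent_id=NULL, no match -> kept with NULL
All 7 rows appear; 1 has NULL agent.

SQL:
SELECT a.title, b.name AS agent
FROM tickets a
LEFT JOIN agents b ON a.agent_id = b.id

Result:
title         | agent
--------------+------
Off by one    | Nate 
Login fails   | Nate 
Stale cache   | Wendy
Wrong total   | Wendy
Crash on save | Nate 
Null pointer  | Uma  
Broken link   | NULL 


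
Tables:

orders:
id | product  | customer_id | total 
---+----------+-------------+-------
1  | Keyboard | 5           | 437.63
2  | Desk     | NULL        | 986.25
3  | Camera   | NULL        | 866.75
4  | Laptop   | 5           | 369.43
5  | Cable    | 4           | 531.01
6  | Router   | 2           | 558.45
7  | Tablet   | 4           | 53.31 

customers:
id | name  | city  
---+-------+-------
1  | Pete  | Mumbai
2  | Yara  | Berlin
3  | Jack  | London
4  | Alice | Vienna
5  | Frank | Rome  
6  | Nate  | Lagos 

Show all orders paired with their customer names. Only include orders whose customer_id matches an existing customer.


INNER JOIN keeps only orders rows whose customer_id matches an id in customers. Walk through each order:
  - order 1 (Keyboard): customer_id=5 -> matches Frank
  - order 2 (Desk): customer_id=NULL, no match -> dropped
  - order 3 (Camera): customer_id=NULL, no match -> dropped
  - order 4 (Laptop): customer_id=5 -> matches Frank
  - order 5 (Cable): customer_id=4 -> matches Alice
  - order 6 (Router): customer_id=2 -> matches Yara
  - order 7 (Tablet): customer_id=4 -> matches Alice
So 2 of 7 rows are dropped.

SQL:
SELECT a.product, b.name AS customer
FROM orders a
INNER JOIN customers b ON a.customer_id = b.id

Result:
product  | customer
---------+---------
Keyboard | Frank   
Laptop   | Frank   
Cable    | Alice   
Router   | Yara    
Tablet   | Alice   


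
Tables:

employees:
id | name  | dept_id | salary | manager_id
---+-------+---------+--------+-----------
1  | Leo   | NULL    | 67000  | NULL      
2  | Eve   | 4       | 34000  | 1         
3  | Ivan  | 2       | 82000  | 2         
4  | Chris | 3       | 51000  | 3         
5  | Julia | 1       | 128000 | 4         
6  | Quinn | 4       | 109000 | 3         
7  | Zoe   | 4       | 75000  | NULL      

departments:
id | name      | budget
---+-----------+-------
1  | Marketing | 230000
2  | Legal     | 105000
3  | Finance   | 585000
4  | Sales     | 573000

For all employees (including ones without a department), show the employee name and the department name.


LEFT JOIN keeps every row from employees (the left table); where dept_id has no match in departments, the department columns become NULL. Walk through each employee:
  - employee 1 (Leo): dept_id=NULL, no match -> kept with NULL
  - employee 2 (Eve): dept_id=4 -> matches Sales
  - employee 3 (Ivan): dept_id=2 -> matches Legal
  - employee 4 (Chris): dept_id=3 -> matches Finance
  - employee 5 (Julia): dept_id=1 -> matches Marketing
  - employee 6 (Quinn): dept_id=4 -> matches Sales
  - employee 7 (Zoe): dept_id=4 -> matches Sales
All 7 rows appear; 1 has NULL department.

SQL:
SELECT a.name, b.name AS department
FROM employees a
LEFT JOIN departments b ON a.dept_id = b.id

Result:
name  | department
------+-----------
Leo   | NULL      
Eve   | Sales     
Ivan  | Legal     
Chris | Finance   
Julia | Marketing 
Quinn | Sales     
Zoe   | Sales     


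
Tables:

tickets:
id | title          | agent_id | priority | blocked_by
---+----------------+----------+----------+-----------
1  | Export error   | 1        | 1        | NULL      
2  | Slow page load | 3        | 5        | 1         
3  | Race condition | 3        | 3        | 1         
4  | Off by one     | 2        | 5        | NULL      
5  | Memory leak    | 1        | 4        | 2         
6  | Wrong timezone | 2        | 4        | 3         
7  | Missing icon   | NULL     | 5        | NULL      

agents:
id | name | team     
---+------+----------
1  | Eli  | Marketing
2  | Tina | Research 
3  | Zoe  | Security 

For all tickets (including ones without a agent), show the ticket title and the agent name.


LEFT JOIN keeps every row from tickets (the left table); where agent_id has no match in agents, the agent columns become NULL. Walk through each ticket:
  - ticket 1 (Export error): agent_id=1 -> matches Eli
  - ticket 2 (Slow page load): agent_id=3 -> matches Zoe
  - ticket 3 (Race condition): agent_id=3 -> matches Zoe
  - ticket 4 (Off by one): agent_id=2 -> matches Tina
  - ticket 5 (Memory leak): agent_id=1 -> matches Eli
  - ticket 6 (Wrong timezone): agent_id=2 -> matches Tina
  - ticket 7 (Missing icon): agent_id=NULL, no match -> kept with NULL
All 7 rows appear; 1 has NULL agent.

SQL:
SELECT a.title, b.name AS agent
FROM tickets a
LEFT JOIN agents b ON a.agent_id = b.id

Result:
title          | agent
---------------+------
Export error   | Eli  
Slow page load | Zoe  
Race condition | Zoe  
Off by one     | Tina 
Memory leak    | Eli  
Wrong timezone | Tina 
Missing icon   | NULL 
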